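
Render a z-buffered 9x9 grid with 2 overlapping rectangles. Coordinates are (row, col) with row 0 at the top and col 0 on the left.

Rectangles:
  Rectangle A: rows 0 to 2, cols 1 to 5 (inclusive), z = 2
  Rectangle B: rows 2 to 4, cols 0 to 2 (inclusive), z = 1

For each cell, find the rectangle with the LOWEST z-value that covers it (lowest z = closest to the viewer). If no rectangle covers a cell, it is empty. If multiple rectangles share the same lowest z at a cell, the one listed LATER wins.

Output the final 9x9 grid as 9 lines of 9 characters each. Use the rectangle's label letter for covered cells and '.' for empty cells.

.AAAAA...
.AAAAA...
BBBAAA...
BBB......
BBB......
.........
.........
.........
.........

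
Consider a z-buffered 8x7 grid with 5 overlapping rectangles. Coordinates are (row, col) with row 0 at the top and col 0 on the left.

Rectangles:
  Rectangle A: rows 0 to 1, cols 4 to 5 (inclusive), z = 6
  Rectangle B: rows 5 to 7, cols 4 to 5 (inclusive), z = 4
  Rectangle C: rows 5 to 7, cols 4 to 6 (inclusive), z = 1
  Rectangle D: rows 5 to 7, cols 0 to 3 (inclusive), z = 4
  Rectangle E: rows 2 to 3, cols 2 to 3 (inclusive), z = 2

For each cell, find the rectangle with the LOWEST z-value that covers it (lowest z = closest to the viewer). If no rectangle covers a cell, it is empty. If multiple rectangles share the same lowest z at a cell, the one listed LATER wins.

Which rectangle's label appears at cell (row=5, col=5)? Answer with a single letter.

Answer: C

Derivation:
Check cell (5,5):
  A: rows 0-1 cols 4-5 -> outside (row miss)
  B: rows 5-7 cols 4-5 z=4 -> covers; best now B (z=4)
  C: rows 5-7 cols 4-6 z=1 -> covers; best now C (z=1)
  D: rows 5-7 cols 0-3 -> outside (col miss)
  E: rows 2-3 cols 2-3 -> outside (row miss)
Winner: C at z=1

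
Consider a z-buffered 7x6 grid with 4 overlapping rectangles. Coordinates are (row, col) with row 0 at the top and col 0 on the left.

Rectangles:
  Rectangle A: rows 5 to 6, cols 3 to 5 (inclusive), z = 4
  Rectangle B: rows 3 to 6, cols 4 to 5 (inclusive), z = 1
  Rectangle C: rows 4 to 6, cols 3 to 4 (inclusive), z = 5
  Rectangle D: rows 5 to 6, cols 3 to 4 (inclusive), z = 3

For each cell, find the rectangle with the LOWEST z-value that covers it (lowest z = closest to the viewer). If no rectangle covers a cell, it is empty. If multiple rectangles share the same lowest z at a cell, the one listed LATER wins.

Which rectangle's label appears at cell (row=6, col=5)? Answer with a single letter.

Check cell (6,5):
  A: rows 5-6 cols 3-5 z=4 -> covers; best now A (z=4)
  B: rows 3-6 cols 4-5 z=1 -> covers; best now B (z=1)
  C: rows 4-6 cols 3-4 -> outside (col miss)
  D: rows 5-6 cols 3-4 -> outside (col miss)
Winner: B at z=1

Answer: B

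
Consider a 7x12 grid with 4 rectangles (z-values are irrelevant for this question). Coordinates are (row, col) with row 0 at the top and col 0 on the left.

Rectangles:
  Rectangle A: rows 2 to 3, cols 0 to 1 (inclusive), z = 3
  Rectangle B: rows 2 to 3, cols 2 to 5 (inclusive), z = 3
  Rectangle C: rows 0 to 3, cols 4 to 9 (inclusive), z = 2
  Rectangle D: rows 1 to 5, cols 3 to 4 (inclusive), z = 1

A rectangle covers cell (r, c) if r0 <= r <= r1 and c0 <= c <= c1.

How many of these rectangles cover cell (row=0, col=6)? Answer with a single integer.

Check cell (0,6):
  A: rows 2-3 cols 0-1 -> outside (row miss)
  B: rows 2-3 cols 2-5 -> outside (row miss)
  C: rows 0-3 cols 4-9 -> covers
  D: rows 1-5 cols 3-4 -> outside (row miss)
Count covering = 1

Answer: 1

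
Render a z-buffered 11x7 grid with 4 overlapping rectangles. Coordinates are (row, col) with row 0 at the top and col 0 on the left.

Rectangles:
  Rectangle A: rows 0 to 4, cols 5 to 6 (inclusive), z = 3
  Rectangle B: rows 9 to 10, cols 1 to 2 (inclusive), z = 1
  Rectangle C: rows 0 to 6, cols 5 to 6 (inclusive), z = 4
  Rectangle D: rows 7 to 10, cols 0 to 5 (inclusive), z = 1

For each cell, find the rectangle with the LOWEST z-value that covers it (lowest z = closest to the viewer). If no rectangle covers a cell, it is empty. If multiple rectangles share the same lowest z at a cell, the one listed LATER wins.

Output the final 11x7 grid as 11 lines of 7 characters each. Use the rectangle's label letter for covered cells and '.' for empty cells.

.....AA
.....AA
.....AA
.....AA
.....AA
.....CC
.....CC
DDDDDD.
DDDDDD.
DDDDDD.
DDDDDD.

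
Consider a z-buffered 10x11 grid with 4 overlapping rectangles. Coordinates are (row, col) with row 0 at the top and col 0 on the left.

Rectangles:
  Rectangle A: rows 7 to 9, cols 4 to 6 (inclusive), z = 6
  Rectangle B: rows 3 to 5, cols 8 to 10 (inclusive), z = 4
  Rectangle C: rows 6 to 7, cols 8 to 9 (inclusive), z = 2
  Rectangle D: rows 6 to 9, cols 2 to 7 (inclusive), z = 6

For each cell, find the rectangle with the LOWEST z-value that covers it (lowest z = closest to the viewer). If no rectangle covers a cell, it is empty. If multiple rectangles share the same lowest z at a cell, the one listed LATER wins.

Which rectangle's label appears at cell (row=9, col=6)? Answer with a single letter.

Check cell (9,6):
  A: rows 7-9 cols 4-6 z=6 -> covers; best now A (z=6)
  B: rows 3-5 cols 8-10 -> outside (row miss)
  C: rows 6-7 cols 8-9 -> outside (row miss)
  D: rows 6-9 cols 2-7 z=6 -> covers; best now D (z=6)
Winner: D at z=6

Answer: D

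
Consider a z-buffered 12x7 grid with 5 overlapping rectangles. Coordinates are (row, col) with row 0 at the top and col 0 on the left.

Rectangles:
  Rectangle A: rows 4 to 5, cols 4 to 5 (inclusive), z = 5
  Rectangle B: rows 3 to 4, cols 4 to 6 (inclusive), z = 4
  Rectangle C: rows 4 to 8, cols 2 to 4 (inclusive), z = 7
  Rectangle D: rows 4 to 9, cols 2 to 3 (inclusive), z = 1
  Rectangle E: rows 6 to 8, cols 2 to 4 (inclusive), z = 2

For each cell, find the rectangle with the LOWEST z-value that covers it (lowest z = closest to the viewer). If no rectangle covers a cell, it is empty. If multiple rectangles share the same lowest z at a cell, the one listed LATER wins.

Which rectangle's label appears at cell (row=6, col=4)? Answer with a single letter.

Answer: E

Derivation:
Check cell (6,4):
  A: rows 4-5 cols 4-5 -> outside (row miss)
  B: rows 3-4 cols 4-6 -> outside (row miss)
  C: rows 4-8 cols 2-4 z=7 -> covers; best now C (z=7)
  D: rows 4-9 cols 2-3 -> outside (col miss)
  E: rows 6-8 cols 2-4 z=2 -> covers; best now E (z=2)
Winner: E at z=2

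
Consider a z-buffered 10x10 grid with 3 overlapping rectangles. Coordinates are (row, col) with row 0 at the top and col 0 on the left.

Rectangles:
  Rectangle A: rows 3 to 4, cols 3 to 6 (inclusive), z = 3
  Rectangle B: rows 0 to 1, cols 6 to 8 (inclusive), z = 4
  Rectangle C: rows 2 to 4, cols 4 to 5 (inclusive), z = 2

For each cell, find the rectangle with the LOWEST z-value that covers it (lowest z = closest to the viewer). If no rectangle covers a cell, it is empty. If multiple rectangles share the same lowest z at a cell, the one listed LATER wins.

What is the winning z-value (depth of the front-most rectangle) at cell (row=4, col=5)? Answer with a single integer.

Check cell (4,5):
  A: rows 3-4 cols 3-6 z=3 -> covers; best now A (z=3)
  B: rows 0-1 cols 6-8 -> outside (row miss)
  C: rows 2-4 cols 4-5 z=2 -> covers; best now C (z=2)
Winner: C at z=2

Answer: 2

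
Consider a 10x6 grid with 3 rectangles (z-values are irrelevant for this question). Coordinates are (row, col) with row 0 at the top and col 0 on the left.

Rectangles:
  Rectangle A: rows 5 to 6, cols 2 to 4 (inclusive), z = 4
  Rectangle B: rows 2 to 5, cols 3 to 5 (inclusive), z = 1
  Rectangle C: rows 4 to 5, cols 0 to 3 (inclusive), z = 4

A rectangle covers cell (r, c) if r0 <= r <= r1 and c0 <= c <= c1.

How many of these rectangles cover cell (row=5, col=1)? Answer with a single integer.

Check cell (5,1):
  A: rows 5-6 cols 2-4 -> outside (col miss)
  B: rows 2-5 cols 3-5 -> outside (col miss)
  C: rows 4-5 cols 0-3 -> covers
Count covering = 1

Answer: 1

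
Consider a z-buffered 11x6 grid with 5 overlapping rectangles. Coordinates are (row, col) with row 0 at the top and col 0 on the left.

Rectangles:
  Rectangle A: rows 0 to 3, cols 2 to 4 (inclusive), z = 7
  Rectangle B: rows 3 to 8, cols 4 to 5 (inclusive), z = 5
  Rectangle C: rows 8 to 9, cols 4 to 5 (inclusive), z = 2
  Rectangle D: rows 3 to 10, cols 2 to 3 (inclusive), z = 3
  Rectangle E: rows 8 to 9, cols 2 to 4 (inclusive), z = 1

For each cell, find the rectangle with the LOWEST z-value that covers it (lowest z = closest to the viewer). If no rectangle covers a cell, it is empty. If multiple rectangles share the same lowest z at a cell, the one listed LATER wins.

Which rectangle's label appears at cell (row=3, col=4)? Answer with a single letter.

Answer: B

Derivation:
Check cell (3,4):
  A: rows 0-3 cols 2-4 z=7 -> covers; best now A (z=7)
  B: rows 3-8 cols 4-5 z=5 -> covers; best now B (z=5)
  C: rows 8-9 cols 4-5 -> outside (row miss)
  D: rows 3-10 cols 2-3 -> outside (col miss)
  E: rows 8-9 cols 2-4 -> outside (row miss)
Winner: B at z=5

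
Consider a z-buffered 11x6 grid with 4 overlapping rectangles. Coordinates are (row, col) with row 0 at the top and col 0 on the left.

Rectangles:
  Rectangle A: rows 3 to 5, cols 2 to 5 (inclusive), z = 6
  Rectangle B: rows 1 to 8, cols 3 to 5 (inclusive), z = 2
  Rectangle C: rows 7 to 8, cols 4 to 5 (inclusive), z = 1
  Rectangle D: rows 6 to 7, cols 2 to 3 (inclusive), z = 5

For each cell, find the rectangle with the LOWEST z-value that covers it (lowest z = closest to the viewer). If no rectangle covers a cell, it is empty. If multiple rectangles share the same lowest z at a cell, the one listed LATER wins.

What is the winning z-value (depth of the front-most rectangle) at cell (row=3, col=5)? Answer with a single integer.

Answer: 2

Derivation:
Check cell (3,5):
  A: rows 3-5 cols 2-5 z=6 -> covers; best now A (z=6)
  B: rows 1-8 cols 3-5 z=2 -> covers; best now B (z=2)
  C: rows 7-8 cols 4-5 -> outside (row miss)
  D: rows 6-7 cols 2-3 -> outside (row miss)
Winner: B at z=2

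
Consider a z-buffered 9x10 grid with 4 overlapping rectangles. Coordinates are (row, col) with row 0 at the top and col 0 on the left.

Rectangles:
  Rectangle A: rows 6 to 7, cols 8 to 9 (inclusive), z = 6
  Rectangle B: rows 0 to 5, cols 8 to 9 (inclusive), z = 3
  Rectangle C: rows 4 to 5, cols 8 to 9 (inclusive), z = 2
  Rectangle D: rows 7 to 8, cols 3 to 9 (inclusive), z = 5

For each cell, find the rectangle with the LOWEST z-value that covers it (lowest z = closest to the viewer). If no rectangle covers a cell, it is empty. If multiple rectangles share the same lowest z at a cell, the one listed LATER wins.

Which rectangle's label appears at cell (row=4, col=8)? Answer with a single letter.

Check cell (4,8):
  A: rows 6-7 cols 8-9 -> outside (row miss)
  B: rows 0-5 cols 8-9 z=3 -> covers; best now B (z=3)
  C: rows 4-5 cols 8-9 z=2 -> covers; best now C (z=2)
  D: rows 7-8 cols 3-9 -> outside (row miss)
Winner: C at z=2

Answer: C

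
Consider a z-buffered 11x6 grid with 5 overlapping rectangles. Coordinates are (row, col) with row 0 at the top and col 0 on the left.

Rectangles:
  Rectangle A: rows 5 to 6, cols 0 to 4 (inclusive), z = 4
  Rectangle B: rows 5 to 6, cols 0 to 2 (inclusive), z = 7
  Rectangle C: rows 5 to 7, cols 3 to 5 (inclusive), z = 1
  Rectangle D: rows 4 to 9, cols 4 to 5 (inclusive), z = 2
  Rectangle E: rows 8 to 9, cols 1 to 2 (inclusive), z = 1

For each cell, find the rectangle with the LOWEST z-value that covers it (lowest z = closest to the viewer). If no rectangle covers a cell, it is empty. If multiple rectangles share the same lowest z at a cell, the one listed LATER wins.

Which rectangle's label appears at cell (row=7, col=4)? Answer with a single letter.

Answer: C

Derivation:
Check cell (7,4):
  A: rows 5-6 cols 0-4 -> outside (row miss)
  B: rows 5-6 cols 0-2 -> outside (row miss)
  C: rows 5-7 cols 3-5 z=1 -> covers; best now C (z=1)
  D: rows 4-9 cols 4-5 z=2 -> covers; best now C (z=1)
  E: rows 8-9 cols 1-2 -> outside (row miss)
Winner: C at z=1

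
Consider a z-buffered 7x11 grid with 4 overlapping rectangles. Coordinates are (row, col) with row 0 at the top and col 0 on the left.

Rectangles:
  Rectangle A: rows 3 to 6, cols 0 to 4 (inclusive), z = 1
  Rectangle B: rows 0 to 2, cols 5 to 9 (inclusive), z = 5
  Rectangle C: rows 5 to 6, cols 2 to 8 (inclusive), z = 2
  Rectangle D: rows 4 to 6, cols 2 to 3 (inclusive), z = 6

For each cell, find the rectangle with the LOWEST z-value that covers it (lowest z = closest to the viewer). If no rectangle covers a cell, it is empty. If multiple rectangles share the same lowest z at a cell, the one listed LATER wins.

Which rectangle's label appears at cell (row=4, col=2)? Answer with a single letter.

Check cell (4,2):
  A: rows 3-6 cols 0-4 z=1 -> covers; best now A (z=1)
  B: rows 0-2 cols 5-9 -> outside (row miss)
  C: rows 5-6 cols 2-8 -> outside (row miss)
  D: rows 4-6 cols 2-3 z=6 -> covers; best now A (z=1)
Winner: A at z=1

Answer: A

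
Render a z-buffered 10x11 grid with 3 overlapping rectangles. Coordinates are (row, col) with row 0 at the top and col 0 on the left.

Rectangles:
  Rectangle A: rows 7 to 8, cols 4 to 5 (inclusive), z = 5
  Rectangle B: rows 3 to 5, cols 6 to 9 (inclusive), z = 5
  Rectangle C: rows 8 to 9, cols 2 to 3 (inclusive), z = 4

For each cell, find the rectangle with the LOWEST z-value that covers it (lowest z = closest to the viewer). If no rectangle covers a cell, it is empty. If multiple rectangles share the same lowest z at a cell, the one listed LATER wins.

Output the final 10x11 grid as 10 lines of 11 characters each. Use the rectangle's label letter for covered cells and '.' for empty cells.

...........
...........
...........
......BBBB.
......BBBB.
......BBBB.
...........
....AA.....
..CCAA.....
..CC.......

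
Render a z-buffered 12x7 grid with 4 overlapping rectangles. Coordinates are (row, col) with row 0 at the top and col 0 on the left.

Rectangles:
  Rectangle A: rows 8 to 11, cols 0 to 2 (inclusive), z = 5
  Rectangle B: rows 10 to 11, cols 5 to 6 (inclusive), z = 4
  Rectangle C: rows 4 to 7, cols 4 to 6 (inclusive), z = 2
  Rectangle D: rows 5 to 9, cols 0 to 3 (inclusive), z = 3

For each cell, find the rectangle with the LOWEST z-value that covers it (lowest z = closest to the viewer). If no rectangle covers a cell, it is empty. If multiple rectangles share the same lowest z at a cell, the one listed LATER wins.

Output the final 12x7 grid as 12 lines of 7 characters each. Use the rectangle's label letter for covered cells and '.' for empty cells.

.......
.......
.......
.......
....CCC
DDDDCCC
DDDDCCC
DDDDCCC
DDDD...
DDDD...
AAA..BB
AAA..BB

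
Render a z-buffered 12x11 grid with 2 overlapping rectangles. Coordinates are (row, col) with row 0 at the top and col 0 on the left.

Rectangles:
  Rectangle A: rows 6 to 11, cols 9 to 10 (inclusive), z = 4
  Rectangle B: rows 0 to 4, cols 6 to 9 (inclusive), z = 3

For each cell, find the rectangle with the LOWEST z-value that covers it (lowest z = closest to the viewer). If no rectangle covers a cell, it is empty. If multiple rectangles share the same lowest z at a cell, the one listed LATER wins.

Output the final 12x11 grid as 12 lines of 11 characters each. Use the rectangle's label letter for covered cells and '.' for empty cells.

......BBBB.
......BBBB.
......BBBB.
......BBBB.
......BBBB.
...........
.........AA
.........AA
.........AA
.........AA
.........AA
.........AA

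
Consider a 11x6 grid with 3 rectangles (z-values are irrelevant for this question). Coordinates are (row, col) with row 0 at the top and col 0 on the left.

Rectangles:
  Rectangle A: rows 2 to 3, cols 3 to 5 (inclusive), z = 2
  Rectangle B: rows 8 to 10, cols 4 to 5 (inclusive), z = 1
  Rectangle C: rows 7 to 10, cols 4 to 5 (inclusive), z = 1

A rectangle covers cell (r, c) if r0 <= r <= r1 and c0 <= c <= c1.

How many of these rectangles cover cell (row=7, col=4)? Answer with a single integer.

Answer: 1

Derivation:
Check cell (7,4):
  A: rows 2-3 cols 3-5 -> outside (row miss)
  B: rows 8-10 cols 4-5 -> outside (row miss)
  C: rows 7-10 cols 4-5 -> covers
Count covering = 1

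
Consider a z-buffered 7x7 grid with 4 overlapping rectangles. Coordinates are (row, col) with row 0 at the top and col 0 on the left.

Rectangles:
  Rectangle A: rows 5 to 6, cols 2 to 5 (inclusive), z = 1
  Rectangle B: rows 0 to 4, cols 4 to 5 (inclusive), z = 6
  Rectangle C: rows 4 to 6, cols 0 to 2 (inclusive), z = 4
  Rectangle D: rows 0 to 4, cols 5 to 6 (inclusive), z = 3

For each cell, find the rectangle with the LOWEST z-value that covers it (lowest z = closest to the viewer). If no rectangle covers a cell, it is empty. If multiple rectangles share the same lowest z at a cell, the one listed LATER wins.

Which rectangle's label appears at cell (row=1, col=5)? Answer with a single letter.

Check cell (1,5):
  A: rows 5-6 cols 2-5 -> outside (row miss)
  B: rows 0-4 cols 4-5 z=6 -> covers; best now B (z=6)
  C: rows 4-6 cols 0-2 -> outside (row miss)
  D: rows 0-4 cols 5-6 z=3 -> covers; best now D (z=3)
Winner: D at z=3

Answer: D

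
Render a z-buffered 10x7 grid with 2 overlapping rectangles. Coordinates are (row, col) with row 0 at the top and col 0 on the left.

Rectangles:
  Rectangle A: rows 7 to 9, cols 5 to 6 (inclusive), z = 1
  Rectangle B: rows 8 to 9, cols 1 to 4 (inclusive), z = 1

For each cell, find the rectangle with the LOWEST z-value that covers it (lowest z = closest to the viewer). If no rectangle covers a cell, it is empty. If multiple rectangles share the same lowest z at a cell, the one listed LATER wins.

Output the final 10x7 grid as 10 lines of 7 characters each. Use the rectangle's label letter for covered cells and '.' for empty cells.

.......
.......
.......
.......
.......
.......
.......
.....AA
.BBBBAA
.BBBBAA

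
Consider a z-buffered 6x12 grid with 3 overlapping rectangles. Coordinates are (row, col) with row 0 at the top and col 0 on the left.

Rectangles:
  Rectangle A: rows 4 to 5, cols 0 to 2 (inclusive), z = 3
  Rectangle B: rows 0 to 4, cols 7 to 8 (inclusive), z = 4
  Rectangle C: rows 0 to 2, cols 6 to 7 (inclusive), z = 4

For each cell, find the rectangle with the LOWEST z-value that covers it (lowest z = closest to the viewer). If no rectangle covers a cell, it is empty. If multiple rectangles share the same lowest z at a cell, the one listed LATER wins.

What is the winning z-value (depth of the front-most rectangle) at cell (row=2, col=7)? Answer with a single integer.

Check cell (2,7):
  A: rows 4-5 cols 0-2 -> outside (row miss)
  B: rows 0-4 cols 7-8 z=4 -> covers; best now B (z=4)
  C: rows 0-2 cols 6-7 z=4 -> covers; best now C (z=4)
Winner: C at z=4

Answer: 4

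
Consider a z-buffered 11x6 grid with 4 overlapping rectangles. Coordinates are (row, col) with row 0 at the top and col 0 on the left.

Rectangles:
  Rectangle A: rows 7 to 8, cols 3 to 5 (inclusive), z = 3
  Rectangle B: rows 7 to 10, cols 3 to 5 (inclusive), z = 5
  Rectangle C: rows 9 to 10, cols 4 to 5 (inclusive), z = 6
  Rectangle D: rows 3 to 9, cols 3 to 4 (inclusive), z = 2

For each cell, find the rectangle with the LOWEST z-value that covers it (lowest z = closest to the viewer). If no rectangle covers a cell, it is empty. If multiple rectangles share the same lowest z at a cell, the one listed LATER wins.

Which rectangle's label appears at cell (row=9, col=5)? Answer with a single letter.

Check cell (9,5):
  A: rows 7-8 cols 3-5 -> outside (row miss)
  B: rows 7-10 cols 3-5 z=5 -> covers; best now B (z=5)
  C: rows 9-10 cols 4-5 z=6 -> covers; best now B (z=5)
  D: rows 3-9 cols 3-4 -> outside (col miss)
Winner: B at z=5

Answer: B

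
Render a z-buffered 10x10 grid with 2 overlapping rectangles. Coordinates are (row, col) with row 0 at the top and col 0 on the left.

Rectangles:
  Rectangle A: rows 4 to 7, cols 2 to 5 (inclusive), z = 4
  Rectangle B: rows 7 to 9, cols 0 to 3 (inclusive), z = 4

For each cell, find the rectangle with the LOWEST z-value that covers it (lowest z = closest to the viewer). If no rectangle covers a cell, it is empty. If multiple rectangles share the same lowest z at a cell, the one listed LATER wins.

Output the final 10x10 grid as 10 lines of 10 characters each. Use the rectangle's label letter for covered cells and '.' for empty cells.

..........
..........
..........
..........
..AAAA....
..AAAA....
..AAAA....
BBBBAA....
BBBB......
BBBB......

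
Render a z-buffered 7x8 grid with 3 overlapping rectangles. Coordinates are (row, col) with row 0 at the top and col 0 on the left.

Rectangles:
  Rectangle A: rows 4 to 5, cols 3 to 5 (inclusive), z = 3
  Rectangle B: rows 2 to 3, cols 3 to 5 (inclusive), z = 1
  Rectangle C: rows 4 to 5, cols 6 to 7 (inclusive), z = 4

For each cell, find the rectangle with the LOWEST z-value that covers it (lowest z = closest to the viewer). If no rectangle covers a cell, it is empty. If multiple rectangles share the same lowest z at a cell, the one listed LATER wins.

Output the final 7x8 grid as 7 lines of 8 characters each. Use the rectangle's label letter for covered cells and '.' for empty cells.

........
........
...BBB..
...BBB..
...AAACC
...AAACC
........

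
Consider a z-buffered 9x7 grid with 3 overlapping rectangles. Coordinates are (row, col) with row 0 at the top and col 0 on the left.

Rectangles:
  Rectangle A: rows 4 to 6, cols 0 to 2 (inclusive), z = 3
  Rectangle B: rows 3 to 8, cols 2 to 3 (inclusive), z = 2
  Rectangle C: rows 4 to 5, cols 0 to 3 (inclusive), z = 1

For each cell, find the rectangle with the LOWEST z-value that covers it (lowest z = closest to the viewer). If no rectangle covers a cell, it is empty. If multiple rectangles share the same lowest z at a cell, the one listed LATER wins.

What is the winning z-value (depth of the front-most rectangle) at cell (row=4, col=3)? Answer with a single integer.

Answer: 1

Derivation:
Check cell (4,3):
  A: rows 4-6 cols 0-2 -> outside (col miss)
  B: rows 3-8 cols 2-3 z=2 -> covers; best now B (z=2)
  C: rows 4-5 cols 0-3 z=1 -> covers; best now C (z=1)
Winner: C at z=1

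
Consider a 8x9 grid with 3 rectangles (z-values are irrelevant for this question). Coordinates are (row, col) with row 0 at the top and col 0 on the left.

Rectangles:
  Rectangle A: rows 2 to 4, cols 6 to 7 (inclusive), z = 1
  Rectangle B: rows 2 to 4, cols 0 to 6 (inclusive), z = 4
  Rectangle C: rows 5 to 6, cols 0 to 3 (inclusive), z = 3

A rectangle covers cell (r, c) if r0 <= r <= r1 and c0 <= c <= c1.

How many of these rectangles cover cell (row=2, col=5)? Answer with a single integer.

Answer: 1

Derivation:
Check cell (2,5):
  A: rows 2-4 cols 6-7 -> outside (col miss)
  B: rows 2-4 cols 0-6 -> covers
  C: rows 5-6 cols 0-3 -> outside (row miss)
Count covering = 1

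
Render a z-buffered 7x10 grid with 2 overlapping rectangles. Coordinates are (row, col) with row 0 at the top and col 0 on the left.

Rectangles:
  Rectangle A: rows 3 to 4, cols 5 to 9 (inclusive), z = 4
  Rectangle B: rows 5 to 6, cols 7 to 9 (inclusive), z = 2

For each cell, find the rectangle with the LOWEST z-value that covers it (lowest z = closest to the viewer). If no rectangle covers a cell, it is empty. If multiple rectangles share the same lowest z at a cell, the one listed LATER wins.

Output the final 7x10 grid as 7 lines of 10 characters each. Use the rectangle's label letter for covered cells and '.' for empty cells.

..........
..........
..........
.....AAAAA
.....AAAAA
.......BBB
.......BBB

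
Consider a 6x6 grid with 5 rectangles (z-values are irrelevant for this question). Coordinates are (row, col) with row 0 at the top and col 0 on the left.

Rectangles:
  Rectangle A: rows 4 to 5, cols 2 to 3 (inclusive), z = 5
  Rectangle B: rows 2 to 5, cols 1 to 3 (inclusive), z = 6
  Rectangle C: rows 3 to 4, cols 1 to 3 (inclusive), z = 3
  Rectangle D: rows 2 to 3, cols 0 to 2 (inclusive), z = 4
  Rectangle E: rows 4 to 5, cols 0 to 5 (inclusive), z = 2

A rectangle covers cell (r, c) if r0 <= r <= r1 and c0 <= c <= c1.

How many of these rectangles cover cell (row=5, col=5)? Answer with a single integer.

Check cell (5,5):
  A: rows 4-5 cols 2-3 -> outside (col miss)
  B: rows 2-5 cols 1-3 -> outside (col miss)
  C: rows 3-4 cols 1-3 -> outside (row miss)
  D: rows 2-3 cols 0-2 -> outside (row miss)
  E: rows 4-5 cols 0-5 -> covers
Count covering = 1

Answer: 1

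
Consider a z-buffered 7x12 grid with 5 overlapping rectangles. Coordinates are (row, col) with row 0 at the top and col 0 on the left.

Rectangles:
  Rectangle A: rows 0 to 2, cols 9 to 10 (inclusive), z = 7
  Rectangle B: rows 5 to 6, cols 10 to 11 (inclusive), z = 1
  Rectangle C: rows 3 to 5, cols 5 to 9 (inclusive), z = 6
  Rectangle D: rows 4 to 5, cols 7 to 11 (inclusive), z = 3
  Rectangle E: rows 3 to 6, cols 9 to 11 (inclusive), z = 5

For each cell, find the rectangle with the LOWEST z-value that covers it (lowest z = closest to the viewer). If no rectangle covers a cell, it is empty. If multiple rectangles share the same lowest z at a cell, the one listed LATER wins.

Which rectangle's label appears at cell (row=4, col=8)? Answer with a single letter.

Check cell (4,8):
  A: rows 0-2 cols 9-10 -> outside (row miss)
  B: rows 5-6 cols 10-11 -> outside (row miss)
  C: rows 3-5 cols 5-9 z=6 -> covers; best now C (z=6)
  D: rows 4-5 cols 7-11 z=3 -> covers; best now D (z=3)
  E: rows 3-6 cols 9-11 -> outside (col miss)
Winner: D at z=3

Answer: D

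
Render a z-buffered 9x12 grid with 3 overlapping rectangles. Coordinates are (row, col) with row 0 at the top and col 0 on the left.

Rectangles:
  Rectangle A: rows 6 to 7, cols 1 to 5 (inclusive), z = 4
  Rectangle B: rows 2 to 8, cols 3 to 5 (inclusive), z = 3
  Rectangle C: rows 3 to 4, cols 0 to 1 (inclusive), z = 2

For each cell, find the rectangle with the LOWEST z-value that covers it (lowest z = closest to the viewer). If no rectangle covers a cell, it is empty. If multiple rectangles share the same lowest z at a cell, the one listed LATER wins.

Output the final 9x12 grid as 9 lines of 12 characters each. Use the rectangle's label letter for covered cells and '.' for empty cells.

............
............
...BBB......
CC.BBB......
CC.BBB......
...BBB......
.AABBB......
.AABBB......
...BBB......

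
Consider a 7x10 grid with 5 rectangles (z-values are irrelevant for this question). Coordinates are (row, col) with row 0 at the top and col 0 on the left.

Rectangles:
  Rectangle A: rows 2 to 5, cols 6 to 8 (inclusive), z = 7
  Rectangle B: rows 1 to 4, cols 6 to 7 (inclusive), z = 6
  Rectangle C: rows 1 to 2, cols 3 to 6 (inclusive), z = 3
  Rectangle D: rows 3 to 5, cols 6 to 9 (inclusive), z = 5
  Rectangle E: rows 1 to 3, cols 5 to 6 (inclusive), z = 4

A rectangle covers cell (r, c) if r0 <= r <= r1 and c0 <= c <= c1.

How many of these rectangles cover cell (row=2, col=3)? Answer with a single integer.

Check cell (2,3):
  A: rows 2-5 cols 6-8 -> outside (col miss)
  B: rows 1-4 cols 6-7 -> outside (col miss)
  C: rows 1-2 cols 3-6 -> covers
  D: rows 3-5 cols 6-9 -> outside (row miss)
  E: rows 1-3 cols 5-6 -> outside (col miss)
Count covering = 1

Answer: 1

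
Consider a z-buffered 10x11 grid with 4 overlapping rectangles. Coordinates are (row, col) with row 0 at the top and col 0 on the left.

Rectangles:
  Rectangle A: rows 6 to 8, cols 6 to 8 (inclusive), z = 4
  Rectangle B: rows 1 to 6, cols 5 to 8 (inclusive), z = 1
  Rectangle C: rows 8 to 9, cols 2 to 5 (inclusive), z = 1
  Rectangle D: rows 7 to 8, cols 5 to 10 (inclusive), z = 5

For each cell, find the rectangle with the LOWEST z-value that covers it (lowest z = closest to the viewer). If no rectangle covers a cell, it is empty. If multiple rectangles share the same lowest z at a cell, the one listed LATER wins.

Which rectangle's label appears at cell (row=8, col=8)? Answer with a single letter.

Answer: A

Derivation:
Check cell (8,8):
  A: rows 6-8 cols 6-8 z=4 -> covers; best now A (z=4)
  B: rows 1-6 cols 5-8 -> outside (row miss)
  C: rows 8-9 cols 2-5 -> outside (col miss)
  D: rows 7-8 cols 5-10 z=5 -> covers; best now A (z=4)
Winner: A at z=4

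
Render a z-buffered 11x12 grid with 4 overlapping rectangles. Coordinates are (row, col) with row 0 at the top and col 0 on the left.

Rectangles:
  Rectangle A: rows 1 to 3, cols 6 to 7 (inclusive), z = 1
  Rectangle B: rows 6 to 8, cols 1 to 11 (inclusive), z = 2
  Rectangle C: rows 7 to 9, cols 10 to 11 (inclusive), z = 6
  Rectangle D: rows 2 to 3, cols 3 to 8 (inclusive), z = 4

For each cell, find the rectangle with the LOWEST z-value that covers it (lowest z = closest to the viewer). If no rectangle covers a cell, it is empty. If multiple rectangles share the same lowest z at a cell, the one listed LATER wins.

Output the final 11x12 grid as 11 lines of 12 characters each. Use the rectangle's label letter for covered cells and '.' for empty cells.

............
......AA....
...DDDAAD...
...DDDAAD...
............
............
.BBBBBBBBBBB
.BBBBBBBBBBB
.BBBBBBBBBBB
..........CC
............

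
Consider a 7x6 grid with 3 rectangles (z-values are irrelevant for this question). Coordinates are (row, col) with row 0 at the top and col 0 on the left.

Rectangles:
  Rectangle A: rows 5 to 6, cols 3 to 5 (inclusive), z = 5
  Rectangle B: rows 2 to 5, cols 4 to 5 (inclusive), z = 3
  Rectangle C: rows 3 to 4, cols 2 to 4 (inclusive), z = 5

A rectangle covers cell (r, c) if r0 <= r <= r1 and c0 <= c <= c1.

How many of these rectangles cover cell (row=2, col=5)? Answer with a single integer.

Answer: 1

Derivation:
Check cell (2,5):
  A: rows 5-6 cols 3-5 -> outside (row miss)
  B: rows 2-5 cols 4-5 -> covers
  C: rows 3-4 cols 2-4 -> outside (row miss)
Count covering = 1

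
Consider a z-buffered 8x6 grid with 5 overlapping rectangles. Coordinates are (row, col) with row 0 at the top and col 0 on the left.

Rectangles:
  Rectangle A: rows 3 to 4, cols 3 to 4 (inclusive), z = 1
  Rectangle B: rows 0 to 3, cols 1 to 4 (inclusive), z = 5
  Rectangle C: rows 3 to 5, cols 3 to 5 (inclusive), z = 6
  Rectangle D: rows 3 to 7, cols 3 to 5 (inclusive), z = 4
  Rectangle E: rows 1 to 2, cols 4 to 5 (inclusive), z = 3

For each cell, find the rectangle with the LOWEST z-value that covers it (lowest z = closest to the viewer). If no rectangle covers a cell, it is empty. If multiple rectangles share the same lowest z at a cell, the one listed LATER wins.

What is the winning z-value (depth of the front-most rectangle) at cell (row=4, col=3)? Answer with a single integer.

Check cell (4,3):
  A: rows 3-4 cols 3-4 z=1 -> covers; best now A (z=1)
  B: rows 0-3 cols 1-4 -> outside (row miss)
  C: rows 3-5 cols 3-5 z=6 -> covers; best now A (z=1)
  D: rows 3-7 cols 3-5 z=4 -> covers; best now A (z=1)
  E: rows 1-2 cols 4-5 -> outside (row miss)
Winner: A at z=1

Answer: 1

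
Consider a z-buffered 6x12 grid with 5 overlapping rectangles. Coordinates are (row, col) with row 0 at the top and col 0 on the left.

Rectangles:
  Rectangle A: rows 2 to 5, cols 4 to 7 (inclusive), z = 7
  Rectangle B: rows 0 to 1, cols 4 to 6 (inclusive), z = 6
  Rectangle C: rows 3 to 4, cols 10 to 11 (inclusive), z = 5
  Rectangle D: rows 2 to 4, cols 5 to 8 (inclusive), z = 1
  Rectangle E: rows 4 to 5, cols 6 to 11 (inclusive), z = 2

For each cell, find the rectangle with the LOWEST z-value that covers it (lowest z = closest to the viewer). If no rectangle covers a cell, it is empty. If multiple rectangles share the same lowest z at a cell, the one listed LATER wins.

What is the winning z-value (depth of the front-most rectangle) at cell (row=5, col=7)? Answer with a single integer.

Check cell (5,7):
  A: rows 2-5 cols 4-7 z=7 -> covers; best now A (z=7)
  B: rows 0-1 cols 4-6 -> outside (row miss)
  C: rows 3-4 cols 10-11 -> outside (row miss)
  D: rows 2-4 cols 5-8 -> outside (row miss)
  E: rows 4-5 cols 6-11 z=2 -> covers; best now E (z=2)
Winner: E at z=2

Answer: 2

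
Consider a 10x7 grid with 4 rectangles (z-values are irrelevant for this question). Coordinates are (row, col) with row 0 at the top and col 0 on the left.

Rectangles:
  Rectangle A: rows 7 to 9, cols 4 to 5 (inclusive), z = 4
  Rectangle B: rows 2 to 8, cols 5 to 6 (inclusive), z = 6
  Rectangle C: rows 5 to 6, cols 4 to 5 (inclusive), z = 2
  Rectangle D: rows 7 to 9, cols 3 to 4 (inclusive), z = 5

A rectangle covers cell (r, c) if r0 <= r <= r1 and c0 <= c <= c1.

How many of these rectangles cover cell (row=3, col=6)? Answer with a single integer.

Check cell (3,6):
  A: rows 7-9 cols 4-5 -> outside (row miss)
  B: rows 2-8 cols 5-6 -> covers
  C: rows 5-6 cols 4-5 -> outside (row miss)
  D: rows 7-9 cols 3-4 -> outside (row miss)
Count covering = 1

Answer: 1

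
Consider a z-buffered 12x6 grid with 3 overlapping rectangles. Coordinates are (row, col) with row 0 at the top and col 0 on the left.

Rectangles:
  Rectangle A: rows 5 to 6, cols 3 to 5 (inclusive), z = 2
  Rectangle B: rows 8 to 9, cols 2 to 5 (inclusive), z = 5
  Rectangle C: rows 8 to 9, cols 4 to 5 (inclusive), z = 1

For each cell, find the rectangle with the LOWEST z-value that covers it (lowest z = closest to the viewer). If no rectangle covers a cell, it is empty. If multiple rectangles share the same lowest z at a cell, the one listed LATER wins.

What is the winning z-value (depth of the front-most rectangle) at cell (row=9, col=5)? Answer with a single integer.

Check cell (9,5):
  A: rows 5-6 cols 3-5 -> outside (row miss)
  B: rows 8-9 cols 2-5 z=5 -> covers; best now B (z=5)
  C: rows 8-9 cols 4-5 z=1 -> covers; best now C (z=1)
Winner: C at z=1

Answer: 1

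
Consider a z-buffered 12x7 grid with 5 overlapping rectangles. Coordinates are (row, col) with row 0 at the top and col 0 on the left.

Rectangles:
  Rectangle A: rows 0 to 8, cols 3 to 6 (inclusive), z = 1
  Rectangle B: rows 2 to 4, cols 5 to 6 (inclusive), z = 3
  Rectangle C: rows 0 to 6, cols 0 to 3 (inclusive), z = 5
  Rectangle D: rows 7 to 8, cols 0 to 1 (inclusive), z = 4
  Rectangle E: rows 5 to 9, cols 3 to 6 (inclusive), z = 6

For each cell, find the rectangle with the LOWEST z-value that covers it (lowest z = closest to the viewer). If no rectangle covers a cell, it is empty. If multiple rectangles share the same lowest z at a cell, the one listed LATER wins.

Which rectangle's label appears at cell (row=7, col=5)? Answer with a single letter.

Answer: A

Derivation:
Check cell (7,5):
  A: rows 0-8 cols 3-6 z=1 -> covers; best now A (z=1)
  B: rows 2-4 cols 5-6 -> outside (row miss)
  C: rows 0-6 cols 0-3 -> outside (row miss)
  D: rows 7-8 cols 0-1 -> outside (col miss)
  E: rows 5-9 cols 3-6 z=6 -> covers; best now A (z=1)
Winner: A at z=1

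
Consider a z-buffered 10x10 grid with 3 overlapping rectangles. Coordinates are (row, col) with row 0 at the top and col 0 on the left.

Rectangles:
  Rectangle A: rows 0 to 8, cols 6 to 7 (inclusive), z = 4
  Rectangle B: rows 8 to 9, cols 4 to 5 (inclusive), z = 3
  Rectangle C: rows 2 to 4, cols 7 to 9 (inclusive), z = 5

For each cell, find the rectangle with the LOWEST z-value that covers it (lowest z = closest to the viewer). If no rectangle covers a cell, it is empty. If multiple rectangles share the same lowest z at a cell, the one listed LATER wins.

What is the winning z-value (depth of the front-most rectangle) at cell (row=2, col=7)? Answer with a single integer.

Answer: 4

Derivation:
Check cell (2,7):
  A: rows 0-8 cols 6-7 z=4 -> covers; best now A (z=4)
  B: rows 8-9 cols 4-5 -> outside (row miss)
  C: rows 2-4 cols 7-9 z=5 -> covers; best now A (z=4)
Winner: A at z=4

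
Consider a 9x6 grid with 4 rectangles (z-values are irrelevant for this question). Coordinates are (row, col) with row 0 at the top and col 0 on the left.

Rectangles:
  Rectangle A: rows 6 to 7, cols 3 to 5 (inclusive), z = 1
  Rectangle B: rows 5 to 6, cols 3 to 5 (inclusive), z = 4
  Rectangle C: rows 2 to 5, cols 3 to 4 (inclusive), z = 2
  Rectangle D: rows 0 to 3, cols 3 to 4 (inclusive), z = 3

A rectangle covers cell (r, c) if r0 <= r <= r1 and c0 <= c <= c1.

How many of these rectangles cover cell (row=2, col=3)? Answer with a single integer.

Check cell (2,3):
  A: rows 6-7 cols 3-5 -> outside (row miss)
  B: rows 5-6 cols 3-5 -> outside (row miss)
  C: rows 2-5 cols 3-4 -> covers
  D: rows 0-3 cols 3-4 -> covers
Count covering = 2

Answer: 2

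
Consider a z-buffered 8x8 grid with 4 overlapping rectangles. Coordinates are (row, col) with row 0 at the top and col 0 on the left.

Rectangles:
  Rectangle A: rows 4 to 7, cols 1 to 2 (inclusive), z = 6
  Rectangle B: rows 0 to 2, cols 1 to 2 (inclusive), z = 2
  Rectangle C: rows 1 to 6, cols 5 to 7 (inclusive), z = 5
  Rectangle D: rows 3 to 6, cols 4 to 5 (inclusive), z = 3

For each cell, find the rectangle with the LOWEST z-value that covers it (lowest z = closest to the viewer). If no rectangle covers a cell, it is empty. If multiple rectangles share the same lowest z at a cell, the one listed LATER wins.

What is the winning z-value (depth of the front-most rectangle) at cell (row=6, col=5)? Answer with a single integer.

Check cell (6,5):
  A: rows 4-7 cols 1-2 -> outside (col miss)
  B: rows 0-2 cols 1-2 -> outside (row miss)
  C: rows 1-6 cols 5-7 z=5 -> covers; best now C (z=5)
  D: rows 3-6 cols 4-5 z=3 -> covers; best now D (z=3)
Winner: D at z=3

Answer: 3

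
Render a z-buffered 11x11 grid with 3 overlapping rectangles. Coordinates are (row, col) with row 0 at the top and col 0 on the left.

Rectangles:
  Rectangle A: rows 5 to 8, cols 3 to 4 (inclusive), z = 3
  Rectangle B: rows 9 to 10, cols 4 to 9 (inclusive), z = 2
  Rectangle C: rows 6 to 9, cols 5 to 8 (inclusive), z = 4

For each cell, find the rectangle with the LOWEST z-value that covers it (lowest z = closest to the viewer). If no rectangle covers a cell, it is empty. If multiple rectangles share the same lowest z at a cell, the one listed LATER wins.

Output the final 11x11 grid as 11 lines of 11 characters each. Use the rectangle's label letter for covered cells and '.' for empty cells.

...........
...........
...........
...........
...........
...AA......
...AACCCC..
...AACCCC..
...AACCCC..
....BBBBBB.
....BBBBBB.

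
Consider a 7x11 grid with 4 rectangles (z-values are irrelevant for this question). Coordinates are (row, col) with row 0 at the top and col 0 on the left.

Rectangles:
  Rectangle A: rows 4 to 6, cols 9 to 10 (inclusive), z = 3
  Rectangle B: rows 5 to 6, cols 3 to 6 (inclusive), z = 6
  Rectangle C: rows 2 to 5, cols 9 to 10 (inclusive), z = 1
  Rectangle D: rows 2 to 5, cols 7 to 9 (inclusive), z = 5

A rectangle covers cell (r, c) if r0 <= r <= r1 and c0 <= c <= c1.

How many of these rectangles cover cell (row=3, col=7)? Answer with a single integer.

Answer: 1

Derivation:
Check cell (3,7):
  A: rows 4-6 cols 9-10 -> outside (row miss)
  B: rows 5-6 cols 3-6 -> outside (row miss)
  C: rows 2-5 cols 9-10 -> outside (col miss)
  D: rows 2-5 cols 7-9 -> covers
Count covering = 1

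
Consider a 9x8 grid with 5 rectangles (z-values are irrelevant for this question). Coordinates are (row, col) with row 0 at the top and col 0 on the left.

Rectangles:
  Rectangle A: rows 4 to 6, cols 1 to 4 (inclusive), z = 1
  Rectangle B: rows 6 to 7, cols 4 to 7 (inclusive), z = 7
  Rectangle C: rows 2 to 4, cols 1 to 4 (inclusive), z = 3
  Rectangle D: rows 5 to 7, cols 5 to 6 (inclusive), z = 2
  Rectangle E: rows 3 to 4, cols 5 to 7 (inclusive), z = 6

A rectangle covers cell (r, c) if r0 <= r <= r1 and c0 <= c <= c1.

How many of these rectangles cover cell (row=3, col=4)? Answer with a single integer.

Answer: 1

Derivation:
Check cell (3,4):
  A: rows 4-6 cols 1-4 -> outside (row miss)
  B: rows 6-7 cols 4-7 -> outside (row miss)
  C: rows 2-4 cols 1-4 -> covers
  D: rows 5-7 cols 5-6 -> outside (row miss)
  E: rows 3-4 cols 5-7 -> outside (col miss)
Count covering = 1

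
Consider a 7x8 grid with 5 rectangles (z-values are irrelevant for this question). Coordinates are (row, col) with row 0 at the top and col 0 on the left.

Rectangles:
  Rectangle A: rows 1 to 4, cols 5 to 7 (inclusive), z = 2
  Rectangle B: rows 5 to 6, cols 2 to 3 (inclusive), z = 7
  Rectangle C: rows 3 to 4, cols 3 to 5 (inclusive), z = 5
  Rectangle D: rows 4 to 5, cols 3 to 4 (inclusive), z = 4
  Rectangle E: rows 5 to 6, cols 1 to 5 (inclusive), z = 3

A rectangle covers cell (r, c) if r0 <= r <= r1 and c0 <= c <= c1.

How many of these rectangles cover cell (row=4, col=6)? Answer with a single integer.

Check cell (4,6):
  A: rows 1-4 cols 5-7 -> covers
  B: rows 5-6 cols 2-3 -> outside (row miss)
  C: rows 3-4 cols 3-5 -> outside (col miss)
  D: rows 4-5 cols 3-4 -> outside (col miss)
  E: rows 5-6 cols 1-5 -> outside (row miss)
Count covering = 1

Answer: 1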